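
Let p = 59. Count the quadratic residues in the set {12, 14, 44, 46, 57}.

3

(12/59) = +1 → QR.
(14/59) = -1 → non-residue.
(44/59) = -1 → non-residue.
(46/59) = +1 → QR.
(57/59) = +1 → QR.
Total quadratic residues among the 5: 3.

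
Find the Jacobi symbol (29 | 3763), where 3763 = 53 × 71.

Reciprocity: 29 ≡ 1 and 3763 ≡ 3 (mod 4), so (29/3763) = +(3763/29).
Reduce top mod 29: now compute (22/29).
Pull out 2: since 29 ≡ 5 (mod 8), (2/29) = -1.
Reciprocity: 11 ≡ 3 and 29 ≡ 1 (mod 4), so (11/29) = +(29/11).
Reduce top mod 11: now compute (7/11).
Reciprocity: 7 ≡ 3 and 11 ≡ 3 (mod 4), so (7/11) = −(11/7).
Reduce top mod 7: now compute (4/7).
Pull out 2^2: since 7 ≡ 7 (mod 8), (2/7) = +1, so (2/7)^2 = +1.
Reached (1/7) = 1. Collecting the sign flips along the way, the symbol is +1.

1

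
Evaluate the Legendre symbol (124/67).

First reduce: 124 ≡ 57 (mod 67).
Reciprocity: 57 ≡ 1 and 67 ≡ 3 (mod 4), so (57/67) = +(67/57).
Reduce top mod 57: now compute (10/57).
Pull out 2: since 57 ≡ 1 (mod 8), (2/57) = +1.
Reciprocity: 5 ≡ 1 and 57 ≡ 1 (mod 4), so (5/57) = +(57/5).
Reduce top mod 5: now compute (2/5).
Pull out 2: since 5 ≡ 5 (mod 8), (2/5) = -1.
Reached (1/5) = 1. Collecting the sign flips along the way, the symbol is -1.

-1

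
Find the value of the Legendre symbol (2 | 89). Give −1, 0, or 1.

Pull out 2: since 89 ≡ 1 (mod 8), (2/89) = +1.
Reached (1/89) = 1. Collecting the sign flips along the way, the symbol is +1.

1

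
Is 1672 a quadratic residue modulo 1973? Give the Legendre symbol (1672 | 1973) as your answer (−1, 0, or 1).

Pull out 2^3: since 1973 ≡ 5 (mod 8), (2/1973) = -1, so (2/1973)^3 = -1.
Reciprocity: 209 ≡ 1 and 1973 ≡ 1 (mod 4), so (209/1973) = +(1973/209).
Reduce top mod 209: now compute (92/209).
Pull out 2^2: since 209 ≡ 1 (mod 8), (2/209) = +1, so (2/209)^2 = +1.
Reciprocity: 23 ≡ 3 and 209 ≡ 1 (mod 4), so (23/209) = +(209/23).
Reduce top mod 23: now compute (2/23).
Pull out 2: since 23 ≡ 7 (mod 8), (2/23) = +1.
Reached (1/23) = 1. Collecting the sign flips along the way, the symbol is -1.

-1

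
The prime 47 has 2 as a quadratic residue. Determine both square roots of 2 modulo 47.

Since 47 ≡ 3 (mod 4), a square root of 2 is 2^((47+1)/4) = 2^12 mod 47.
Repeated squaring: 2^2≡4, 2^4≡16, 2^8≡21 (mod 47).
2^12 = 2^(8+4) ≡ 7 (mod 47).
Check: 7² = 49 ≡ 2 (mod 47). The two roots are 7 and 40.

7, 40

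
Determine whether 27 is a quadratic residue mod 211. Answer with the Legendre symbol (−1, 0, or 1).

Reciprocity: 27 ≡ 3 and 211 ≡ 3 (mod 4), so (27/211) = −(211/27).
Reduce top mod 27: now compute (22/27).
Pull out 2: since 27 ≡ 3 (mod 8), (2/27) = -1.
Reciprocity: 11 ≡ 3 and 27 ≡ 3 (mod 4), so (11/27) = −(27/11).
Reduce top mod 11: now compute (5/11).
Reciprocity: 5 ≡ 1 and 11 ≡ 3 (mod 4), so (5/11) = +(11/5).
Reduce top mod 5: now compute (1/5).
Reached (1/5) = 1. Collecting the sign flips along the way, the symbol is -1.

-1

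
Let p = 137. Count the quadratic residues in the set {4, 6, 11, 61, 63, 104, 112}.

5

(4/137) = +1 → QR.
(6/137) = -1 → non-residue.
(11/137) = +1 → QR.
(61/137) = +1 → QR.
(63/137) = +1 → QR.
(104/137) = -1 → non-residue.
(112/137) = +1 → QR.
Total quadratic residues among the 7: 5.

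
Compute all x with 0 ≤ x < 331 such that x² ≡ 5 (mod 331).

98, 233

Since 331 ≡ 3 (mod 4), a square root of 5 is 5^((331+1)/4) = 5^83 mod 331.
Repeated squaring: 5^2≡25, 5^4≡294, 5^8≡45, 5^16≡39, 5^32≡197, 5^64≡82 (mod 331).
5^83 = 5^(64+16+2+1) ≡ 233 (mod 331).
Check: 233² = 54289 ≡ 5 (mod 331). The two roots are 98 and 233.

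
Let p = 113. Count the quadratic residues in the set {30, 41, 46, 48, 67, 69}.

(30/113) = +1 → QR.
(41/113) = +1 → QR.
(46/113) = -1 → non-residue.
(48/113) = -1 → non-residue.
(67/113) = -1 → non-residue.
(69/113) = +1 → QR.
Total quadratic residues among the 6: 3.

3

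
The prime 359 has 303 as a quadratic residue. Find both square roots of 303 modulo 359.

Since 359 ≡ 3 (mod 4), a square root of 303 is 303^((359+1)/4) = 303^90 mod 359.
Repeated squaring: 303^2≡264, 303^4≡50, 303^8≡346, 303^16≡169, 303^32≡200, 303^64≡151 (mod 359).
303^90 = 303^(64+16+8+2) ≡ 73 (mod 359).
Check: 73² = 5329 ≡ 303 (mod 359). The two roots are 73 and 286.

73, 286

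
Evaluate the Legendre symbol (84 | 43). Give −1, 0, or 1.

Euler's criterion: (84/43) ≡ 41^21 (mod 43).
41^2 ≡ 4 (mod 43)
41^4 ≡ 16 (mod 43)
41^8 ≡ 41 (mod 43)
41^16 ≡ 4 (mod 43)
41^21 = 41^(16+4+1) ≡ 1 (mod 43).
Result is 1, so (84/43) = 1.

1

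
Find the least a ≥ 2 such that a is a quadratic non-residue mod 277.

(2/277) = −1, so 2 is the smallest positive non-residue mod 277.

2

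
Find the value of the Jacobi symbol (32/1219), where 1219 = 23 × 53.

-1

Pull out 2^5: since 1219 ≡ 3 (mod 8), (2/1219) = -1, so (2/1219)^5 = -1.
Reached (1/1219) = 1. Collecting the sign flips along the way, the symbol is -1.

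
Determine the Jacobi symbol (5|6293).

Reciprocity: 5 ≡ 1 and 6293 ≡ 1 (mod 4), so (5/6293) = +(6293/5).
Reduce top mod 5: now compute (3/5).
Reciprocity: 3 ≡ 3 and 5 ≡ 1 (mod 4), so (3/5) = +(5/3).
Reduce top mod 3: now compute (2/3).
Pull out 2: since 3 ≡ 3 (mod 8), (2/3) = -1.
Reached (1/3) = 1. Collecting the sign flips along the way, the symbol is -1.

-1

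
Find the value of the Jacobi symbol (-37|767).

-1

First reduce: -37 ≡ 730 (mod 767).
Pull out 2: since 767 ≡ 7 (mod 8), (2/767) = +1.
Reciprocity: 365 ≡ 1 and 767 ≡ 3 (mod 4), so (365/767) = +(767/365).
Reduce top mod 365: now compute (37/365).
Reciprocity: 37 ≡ 1 and 365 ≡ 1 (mod 4), so (37/365) = +(365/37).
Reduce top mod 37: now compute (32/37).
Pull out 2^5: since 37 ≡ 5 (mod 8), (2/37) = -1, so (2/37)^5 = -1.
Reached (1/37) = 1. Collecting the sign flips along the way, the symbol is -1.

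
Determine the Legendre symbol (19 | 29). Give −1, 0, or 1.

-1

Reciprocity: 19 ≡ 3 and 29 ≡ 1 (mod 4), so (19/29) = +(29/19).
Reduce top mod 19: now compute (10/19).
Pull out 2: since 19 ≡ 3 (mod 8), (2/19) = -1.
Reciprocity: 5 ≡ 1 and 19 ≡ 3 (mod 4), so (5/19) = +(19/5).
Reduce top mod 5: now compute (4/5).
Pull out 2^2: since 5 ≡ 5 (mod 8), (2/5) = -1, so (2/5)^2 = +1.
Reached (1/5) = 1. Collecting the sign flips along the way, the symbol is -1.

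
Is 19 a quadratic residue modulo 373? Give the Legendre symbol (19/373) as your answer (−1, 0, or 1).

Reciprocity: 19 ≡ 3 and 373 ≡ 1 (mod 4), so (19/373) = +(373/19).
Reduce top mod 19: now compute (12/19).
Pull out 2^2: since 19 ≡ 3 (mod 8), (2/19) = -1, so (2/19)^2 = +1.
Reciprocity: 3 ≡ 3 and 19 ≡ 3 (mod 4), so (3/19) = −(19/3).
Reduce top mod 3: now compute (1/3).
Reached (1/3) = 1. Collecting the sign flips along the way, the symbol is -1.

-1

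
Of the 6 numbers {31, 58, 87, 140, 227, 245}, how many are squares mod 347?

(31/347) = +1 → QR.
(58/347) = -1 → non-residue.
(87/347) = +1 → QR.
(140/347) = +1 → QR.
(227/347) = -1 → non-residue.
(245/347) = -1 → non-residue.
Total quadratic residues among the 6: 3.

3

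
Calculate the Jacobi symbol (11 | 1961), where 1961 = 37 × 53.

Reciprocity: 11 ≡ 3 and 1961 ≡ 1 (mod 4), so (11/1961) = +(1961/11).
Reduce top mod 11: now compute (3/11).
Reciprocity: 3 ≡ 3 and 11 ≡ 3 (mod 4), so (3/11) = −(11/3).
Reduce top mod 3: now compute (2/3).
Pull out 2: since 3 ≡ 3 (mod 8), (2/3) = -1.
Reached (1/3) = 1. Collecting the sign flips along the way, the symbol is +1.

1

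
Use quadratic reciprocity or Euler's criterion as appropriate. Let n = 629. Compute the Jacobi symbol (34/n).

0

Pull out 2: since 629 ≡ 5 (mod 8), (2/629) = -1.
Reciprocity: 17 ≡ 1 and 629 ≡ 1 (mod 4), so (17/629) = +(629/17).
Reduce top mod 17: now compute (0/17).
Top reduces to 0: gcd > 1, so the symbol is 0.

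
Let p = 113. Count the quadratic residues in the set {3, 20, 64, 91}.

2

(3/113) = -1 → non-residue.
(20/113) = -1 → non-residue.
(64/113) = +1 → QR.
(91/113) = +1 → QR.
Total quadratic residues among the 4: 2.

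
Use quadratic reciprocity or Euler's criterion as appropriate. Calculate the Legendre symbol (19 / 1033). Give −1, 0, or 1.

Reciprocity: 19 ≡ 3 and 1033 ≡ 1 (mod 4), so (19/1033) = +(1033/19).
Reduce top mod 19: now compute (7/19).
Reciprocity: 7 ≡ 3 and 19 ≡ 3 (mod 4), so (7/19) = −(19/7).
Reduce top mod 7: now compute (5/7).
Reciprocity: 5 ≡ 1 and 7 ≡ 3 (mod 4), so (5/7) = +(7/5).
Reduce top mod 5: now compute (2/5).
Pull out 2: since 5 ≡ 5 (mod 8), (2/5) = -1.
Reached (1/5) = 1. Collecting the sign flips along the way, the symbol is +1.

1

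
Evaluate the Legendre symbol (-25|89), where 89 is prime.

1

First reduce: -25 ≡ 64 (mod 89).
Pull out 2^6: since 89 ≡ 1 (mod 8), (2/89) = +1, so (2/89)^6 = +1.
Reached (1/89) = 1. Collecting the sign flips along the way, the symbol is +1.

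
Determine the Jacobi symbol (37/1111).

Reciprocity: 37 ≡ 1 and 1111 ≡ 3 (mod 4), so (37/1111) = +(1111/37).
Reduce top mod 37: now compute (1/37).
Reached (1/37) = 1. Collecting the sign flips along the way, the symbol is +1.

1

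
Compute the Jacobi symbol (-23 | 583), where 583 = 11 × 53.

1

First reduce: -23 ≡ 560 (mod 583).
Pull out 2^4: since 583 ≡ 7 (mod 8), (2/583) = +1, so (2/583)^4 = +1.
Reciprocity: 35 ≡ 3 and 583 ≡ 3 (mod 4), so (35/583) = −(583/35).
Reduce top mod 35: now compute (23/35).
Reciprocity: 23 ≡ 3 and 35 ≡ 3 (mod 4), so (23/35) = −(35/23).
Reduce top mod 23: now compute (12/23).
Pull out 2^2: since 23 ≡ 7 (mod 8), (2/23) = +1, so (2/23)^2 = +1.
Reciprocity: 3 ≡ 3 and 23 ≡ 3 (mod 4), so (3/23) = −(23/3).
Reduce top mod 3: now compute (2/3).
Pull out 2: since 3 ≡ 3 (mod 8), (2/3) = -1.
Reached (1/3) = 1. Collecting the sign flips along the way, the symbol is +1.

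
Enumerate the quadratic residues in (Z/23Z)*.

1,2,3,4,6,8,9,12,13,16,18

Square k = 1,…,11 (k and 23−k give the same square):
1²=1, 2²=4, 3²=9, 4²=16, 5²≡2, 6²≡13, 7²≡3, 8²≡18, 9²≡12, 10²≡8, 11²≡6 (mod 23).
So the quadratic residues mod 23 are {1, 2, 3, 4, 6, 8, 9, 12, 13, 16, 18}.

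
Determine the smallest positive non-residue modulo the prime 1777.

(2/1777) = +1, so 2 is a residue.
(3/1777) = +1, so 3 is a residue.
(4/1777) = +1, so 4 is a residue.
(5/1777) = −1, so 5 is the smallest positive non-residue mod 1777.

5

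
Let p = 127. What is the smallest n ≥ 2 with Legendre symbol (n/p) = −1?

(2/127) = +1, so 2 is a residue.
(3/127) = −1, so 3 is the smallest positive non-residue mod 127.

3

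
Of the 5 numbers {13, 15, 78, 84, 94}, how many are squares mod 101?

3

(13/101) = +1 → QR.
(15/101) = -1 → non-residue.
(78/101) = +1 → QR.
(84/101) = +1 → QR.
(94/101) = -1 → non-residue.
Total quadratic residues among the 5: 3.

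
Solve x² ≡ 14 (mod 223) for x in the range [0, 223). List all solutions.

56, 167

Since 223 ≡ 3 (mod 4), a square root of 14 is 14^((223+1)/4) = 14^56 mod 223.
Repeated squaring: 14^2≡196, 14^4≡60, 14^8≡32, 14^16≡132, 14^32≡30 (mod 223).
14^56 = 14^(32+16+8) ≡ 56 (mod 223).
Check: 56² = 3136 ≡ 14 (mod 223). The two roots are 56 and 167.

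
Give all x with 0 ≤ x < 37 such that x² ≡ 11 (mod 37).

14, 23

37 ≡ 1 (mod 4), so we find a root by search.
Trying successive values, 14² = 196 ≡ 11 (mod 37). The other root is 37 − 14 = 23.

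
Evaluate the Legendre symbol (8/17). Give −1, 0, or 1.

Pull out 2^3: since 17 ≡ 1 (mod 8), (2/17) = +1, so (2/17)^3 = +1.
Reached (1/17) = 1. Collecting the sign flips along the way, the symbol is +1.

1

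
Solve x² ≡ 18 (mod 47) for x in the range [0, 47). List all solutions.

Since 47 ≡ 3 (mod 4), a square root of 18 is 18^((47+1)/4) = 18^12 mod 47.
Repeated squaring: 18^2≡42, 18^4≡25, 18^8≡14 (mod 47).
18^12 = 18^(8+4) ≡ 21 (mod 47).
Check: 21² = 441 ≡ 18 (mod 47). The two roots are 21 and 26.

21, 26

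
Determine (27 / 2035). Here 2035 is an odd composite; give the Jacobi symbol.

Reciprocity: 27 ≡ 3 and 2035 ≡ 3 (mod 4), so (27/2035) = −(2035/27).
Reduce top mod 27: now compute (10/27).
Pull out 2: since 27 ≡ 3 (mod 8), (2/27) = -1.
Reciprocity: 5 ≡ 1 and 27 ≡ 3 (mod 4), so (5/27) = +(27/5).
Reduce top mod 5: now compute (2/5).
Pull out 2: since 5 ≡ 5 (mod 8), (2/5) = -1.
Reached (1/5) = 1. Collecting the sign flips along the way, the symbol is -1.

-1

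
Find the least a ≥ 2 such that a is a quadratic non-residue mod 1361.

3

(2/1361) = +1, so 2 is a residue.
(3/1361) = −1, so 3 is the smallest positive non-residue mod 1361.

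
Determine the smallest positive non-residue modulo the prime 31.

(2/31) = +1, so 2 is a residue.
(3/31) = −1, so 3 is the smallest positive non-residue mod 31.

3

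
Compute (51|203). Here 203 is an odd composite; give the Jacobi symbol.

1

Reciprocity: 51 ≡ 3 and 203 ≡ 3 (mod 4), so (51/203) = −(203/51).
Reduce top mod 51: now compute (50/51).
Pull out 2: since 51 ≡ 3 (mod 8), (2/51) = -1.
Reciprocity: 25 ≡ 1 and 51 ≡ 3 (mod 4), so (25/51) = +(51/25).
Reduce top mod 25: now compute (1/25).
Reached (1/25) = 1. Collecting the sign flips along the way, the symbol is +1.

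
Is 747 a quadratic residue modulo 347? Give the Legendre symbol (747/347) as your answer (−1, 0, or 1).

1

First reduce: 747 ≡ 53 (mod 347).
Reciprocity: 53 ≡ 1 and 347 ≡ 3 (mod 4), so (53/347) = +(347/53).
Reduce top mod 53: now compute (29/53).
Reciprocity: 29 ≡ 1 and 53 ≡ 1 (mod 4), so (29/53) = +(53/29).
Reduce top mod 29: now compute (24/29).
Pull out 2^3: since 29 ≡ 5 (mod 8), (2/29) = -1, so (2/29)^3 = -1.
Reciprocity: 3 ≡ 3 and 29 ≡ 1 (mod 4), so (3/29) = +(29/3).
Reduce top mod 3: now compute (2/3).
Pull out 2: since 3 ≡ 3 (mod 8), (2/3) = -1.
Reached (1/3) = 1. Collecting the sign flips along the way, the symbol is +1.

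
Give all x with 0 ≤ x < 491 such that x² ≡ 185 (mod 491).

Since 491 ≡ 3 (mod 4), a square root of 185 is 185^((491+1)/4) = 185^123 mod 491.
Repeated squaring: 185^2≡346, 185^4≡403, 185^8≡379, 185^16≡269, 185^32≡184, 185^64≡468 (mod 491).
185^123 = 185^(64+32+16+8+2+1) ≡ 465 (mod 491).
Check: 465² = 216225 ≡ 185 (mod 491). The two roots are 26 and 465.

26, 465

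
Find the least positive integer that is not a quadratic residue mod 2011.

2

(2/2011) = −1, so 2 is the smallest positive non-residue mod 2011.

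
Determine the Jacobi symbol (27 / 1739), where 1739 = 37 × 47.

1

Reciprocity: 27 ≡ 3 and 1739 ≡ 3 (mod 4), so (27/1739) = −(1739/27).
Reduce top mod 27: now compute (11/27).
Reciprocity: 11 ≡ 3 and 27 ≡ 3 (mod 4), so (11/27) = −(27/11).
Reduce top mod 11: now compute (5/11).
Reciprocity: 5 ≡ 1 and 11 ≡ 3 (mod 4), so (5/11) = +(11/5).
Reduce top mod 5: now compute (1/5).
Reached (1/5) = 1. Collecting the sign flips along the way, the symbol is +1.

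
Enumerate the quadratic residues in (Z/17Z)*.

Square k = 1,…,8 (k and 17−k give the same square):
1²=1, 2²=4, 3²=9, 4²=16, 5²≡8, 6²≡2, 7²≡15, 8²≡13 (mod 17).
So the quadratic residues mod 17 are {1, 2, 4, 8, 9, 13, 15, 16}.

1 2 4 8 9 13 15 16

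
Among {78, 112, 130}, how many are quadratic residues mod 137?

(78/137) = +1 → QR.
(112/137) = +1 → QR.
(130/137) = +1 → QR.
Total quadratic residues among the 3: 3.

3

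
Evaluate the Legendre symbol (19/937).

Euler's criterion: (19/937) ≡ 19^468 (mod 937).
19^2 ≡ 361 (mod 937)
19^4 ≡ 78 (mod 937)
19^8 ≡ 462 (mod 937)
19^16 ≡ 745 (mod 937)
19^32 ≡ 321 (mod 937)
19^64 ≡ 908 (mod 937)
19^128 ≡ 841 (mod 937)
19^256 ≡ 783 (mod 937)
19^468 = 19^(256+128+64+16+4) ≡ 1 (mod 937).
Result is 1, so (19/937) = 1.

1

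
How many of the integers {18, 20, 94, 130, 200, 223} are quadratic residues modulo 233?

(18/233) = +1 → QR.
(20/233) = -1 → non-residue.
(94/233) = -1 → non-residue.
(130/233) = -1 → non-residue.
(200/233) = +1 → QR.
(223/233) = -1 → non-residue.
Total quadratic residues among the 6: 2.

2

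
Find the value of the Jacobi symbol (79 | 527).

1

Reciprocity: 79 ≡ 3 and 527 ≡ 3 (mod 4), so (79/527) = −(527/79).
Reduce top mod 79: now compute (53/79).
Reciprocity: 53 ≡ 1 and 79 ≡ 3 (mod 4), so (53/79) = +(79/53).
Reduce top mod 53: now compute (26/53).
Pull out 2: since 53 ≡ 5 (mod 8), (2/53) = -1.
Reciprocity: 13 ≡ 1 and 53 ≡ 1 (mod 4), so (13/53) = +(53/13).
Reduce top mod 13: now compute (1/13).
Reached (1/13) = 1. Collecting the sign flips along the way, the symbol is +1.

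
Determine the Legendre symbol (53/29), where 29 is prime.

1

Euler's criterion: (53/29) ≡ 24^14 (mod 29).
24^2 ≡ 25 (mod 29)
24^4 ≡ 16 (mod 29)
24^8 ≡ 24 (mod 29)
24^14 = 24^(8+4+2) ≡ 1 (mod 29).
Result is 1, so (53/29) = 1.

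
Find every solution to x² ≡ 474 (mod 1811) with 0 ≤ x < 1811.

64, 1747

Since 1811 ≡ 3 (mod 4), a square root of 474 is 474^((1811+1)/4) = 474^453 mod 1811.
Repeated squaring: 474^2≡112, 474^4≡1678, 474^8≡1390, 474^16≡1574, 474^32≡28, 474^64≡784, 474^128≡727, 474^256≡1528 (mod 1811).
474^453 = 474^(256+128+64+4+1) ≡ 64 (mod 1811).
Check: 64² = 4096 ≡ 474 (mod 1811). The two roots are 64 and 1747.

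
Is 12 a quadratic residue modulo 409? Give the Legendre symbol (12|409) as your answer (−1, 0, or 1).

Euler's criterion: (12/409) ≡ 12^204 (mod 409).
12^2 ≡ 144 (mod 409)
12^4 ≡ 286 (mod 409)
12^8 ≡ 405 (mod 409)
12^16 ≡ 16 (mod 409)
12^32 ≡ 256 (mod 409)
12^64 ≡ 96 (mod 409)
12^128 ≡ 218 (mod 409)
12^204 = 12^(128+64+8+4) ≡ 1 (mod 409).
Result is 1, so (12/409) = 1.

1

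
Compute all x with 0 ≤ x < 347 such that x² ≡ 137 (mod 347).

22, 325

Since 347 ≡ 3 (mod 4), a square root of 137 is 137^((347+1)/4) = 137^87 mod 347.
Repeated squaring: 137^2≡31, 137^4≡267, 137^8≡154, 137^16≡120, 137^32≡173, 137^64≡87 (mod 347).
137^87 = 137^(64+16+4+2+1) ≡ 325 (mod 347).
Check: 325² = 105625 ≡ 137 (mod 347). The two roots are 22 and 325.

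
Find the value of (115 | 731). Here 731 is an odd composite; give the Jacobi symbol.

-1

Reciprocity: 115 ≡ 3 and 731 ≡ 3 (mod 4), so (115/731) = −(731/115).
Reduce top mod 115: now compute (41/115).
Reciprocity: 41 ≡ 1 and 115 ≡ 3 (mod 4), so (41/115) = +(115/41).
Reduce top mod 41: now compute (33/41).
Reciprocity: 33 ≡ 1 and 41 ≡ 1 (mod 4), so (33/41) = +(41/33).
Reduce top mod 33: now compute (8/33).
Pull out 2^3: since 33 ≡ 1 (mod 8), (2/33) = +1, so (2/33)^3 = +1.
Reached (1/33) = 1. Collecting the sign flips along the way, the symbol is -1.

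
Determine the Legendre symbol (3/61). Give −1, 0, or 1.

1

Reciprocity: 3 ≡ 3 and 61 ≡ 1 (mod 4), so (3/61) = +(61/3).
Reduce top mod 3: now compute (1/3).
Reached (1/3) = 1. Collecting the sign flips along the way, the symbol is +1.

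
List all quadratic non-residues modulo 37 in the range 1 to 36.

Square k = 1,…,18 (k and 37−k give the same square):
1²=1, 2²=4, 3²=9, 4²=16, 5²=25, 6²=36, 7²≡12, 8²≡27, 9²≡7, 10²≡26, 11²≡10, 12²≡33, 13²≡21, 14²≡11, 15²≡3, 16²≡34, 17²≡30, 18²≡28 (mod 37).
The residues are {1, 3, 4, 7, 9, 10, 11, 12, 16, 21, 25, 26, 27, 28, 30, 33, 34, 36}; the non-residues are the remaining 18 nonzero classes.

2,5,6,8,13,14,15,17,18,19,20,22,23,24,29,31,32,35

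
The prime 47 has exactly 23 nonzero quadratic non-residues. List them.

Square k = 1,…,23 (k and 47−k give the same square):
1²=1, 2²=4, 3²=9, 4²=16, 5²=25, 6²=36, 7²≡2, 8²≡17, 9²≡34, 10²≡6, 11²≡27, 12²≡3, 13²≡28, 14²≡8, 15²≡37, 16²≡21, 17²≡7, 18²≡42, 19²≡32, 20²≡24, 21²≡18, 22²≡14, 23²≡12 (mod 47).
The residues are {1, 2, 3, 4, 6, 7, 8, 9, 12, 14, 16, 17, 18, 21, 24, 25, 27, 28, 32, 34, 36, 37, 42}; the non-residues are the remaining 23 nonzero classes.

5, 10, 11, 13, 15, 19, 20, 22, 23, 26, 29, 30, 31, 33, 35, 38, 39, 40, 41, 43, 44, 45, 46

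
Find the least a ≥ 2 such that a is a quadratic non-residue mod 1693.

2

(2/1693) = −1, so 2 is the smallest positive non-residue mod 1693.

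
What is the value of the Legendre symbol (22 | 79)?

1

Euler's criterion: (22/79) ≡ 22^39 (mod 79).
22^2 ≡ 10 (mod 79)
22^4 ≡ 21 (mod 79)
22^8 ≡ 46 (mod 79)
22^16 ≡ 62 (mod 79)
22^32 ≡ 52 (mod 79)
22^39 = 22^(32+4+2+1) ≡ 1 (mod 79).
Result is 1, so (22/79) = 1.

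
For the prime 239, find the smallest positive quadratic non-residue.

(2/239) = +1, so 2 is a residue.
(3/239) = +1, so 3 is a residue.
(4/239) = +1, so 4 is a residue.
(5/239) = +1, so 5 is a residue.
(6/239) = +1, so 6 is a residue.
(7/239) = −1, so 7 is the smallest positive non-residue mod 239.

7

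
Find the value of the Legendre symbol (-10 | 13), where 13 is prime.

1

Euler's criterion: (-10/13) ≡ 3^6 (mod 13).
3^2 ≡ 9 (mod 13)
3^4 ≡ 3 (mod 13)
3^6 = 3^(4+2) ≡ 1 (mod 13).
Result is 1, so (-10/13) = 1.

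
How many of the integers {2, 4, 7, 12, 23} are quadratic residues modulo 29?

(2/29) = -1 → non-residue.
(4/29) = +1 → QR.
(7/29) = +1 → QR.
(12/29) = -1 → non-residue.
(23/29) = +1 → QR.
Total quadratic residues among the 5: 3.

3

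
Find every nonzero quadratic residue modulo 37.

1,3,4,7,9,10,11,12,16,21,25,26,27,28,30,33,34,36

Square k = 1,…,18 (k and 37−k give the same square):
1²=1, 2²=4, 3²=9, 4²=16, 5²=25, 6²=36, 7²≡12, 8²≡27, 9²≡7, 10²≡26, 11²≡10, 12²≡33, 13²≡21, 14²≡11, 15²≡3, 16²≡34, 17²≡30, 18²≡28 (mod 37).
So the quadratic residues mod 37 are {1, 3, 4, 7, 9, 10, 11, 12, 16, 21, 25, 26, 27, 28, 30, 33, 34, 36}.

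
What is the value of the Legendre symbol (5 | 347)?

-1

Euler's criterion: (5/347) ≡ 5^173 (mod 347).
5^2 ≡ 25 (mod 347)
5^4 ≡ 278 (mod 347)
5^8 ≡ 250 (mod 347)
5^16 ≡ 40 (mod 347)
5^32 ≡ 212 (mod 347)
5^64 ≡ 181 (mod 347)
5^128 ≡ 143 (mod 347)
5^173 = 5^(128+32+8+4+1) ≡ 346 (mod 347).
Result is 346 ≡ −1, so (5/347) = −1.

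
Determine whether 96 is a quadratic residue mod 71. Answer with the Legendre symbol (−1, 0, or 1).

1

First reduce: 96 ≡ 25 (mod 71).
Reciprocity: 25 ≡ 1 and 71 ≡ 3 (mod 4), so (25/71) = +(71/25).
Reduce top mod 25: now compute (21/25).
Reciprocity: 21 ≡ 1 and 25 ≡ 1 (mod 4), so (21/25) = +(25/21).
Reduce top mod 21: now compute (4/21).
Pull out 2^2: since 21 ≡ 5 (mod 8), (2/21) = -1, so (2/21)^2 = +1.
Reached (1/21) = 1. Collecting the sign flips along the way, the symbol is +1.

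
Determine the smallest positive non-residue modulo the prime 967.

3

(2/967) = +1, so 2 is a residue.
(3/967) = −1, so 3 is the smallest positive non-residue mod 967.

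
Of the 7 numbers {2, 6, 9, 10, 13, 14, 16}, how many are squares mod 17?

(2/17) = +1 → QR.
(6/17) = -1 → non-residue.
(9/17) = +1 → QR.
(10/17) = -1 → non-residue.
(13/17) = +1 → QR.
(14/17) = -1 → non-residue.
(16/17) = +1 → QR.
Total quadratic residues among the 7: 4.

4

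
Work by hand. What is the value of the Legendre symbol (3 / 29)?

-1

Reciprocity: 3 ≡ 3 and 29 ≡ 1 (mod 4), so (3/29) = +(29/3).
Reduce top mod 3: now compute (2/3).
Pull out 2: since 3 ≡ 3 (mod 8), (2/3) = -1.
Reached (1/3) = 1. Collecting the sign flips along the way, the symbol is -1.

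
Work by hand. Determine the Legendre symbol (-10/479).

Euler's criterion: (-10/479) ≡ 469^239 (mod 479).
469^2 ≡ 100 (mod 479)
469^4 ≡ 420 (mod 479)
469^8 ≡ 128 (mod 479)
469^16 ≡ 98 (mod 479)
469^32 ≡ 24 (mod 479)
469^64 ≡ 97 (mod 479)
469^128 ≡ 308 (mod 479)
469^239 = 469^(128+64+32+8+4+2+1) ≡ 478 (mod 479).
Result is 478 ≡ −1, so (-10/479) = −1.

-1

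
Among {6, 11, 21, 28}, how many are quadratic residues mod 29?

2

(6/29) = +1 → QR.
(11/29) = -1 → non-residue.
(21/29) = -1 → non-residue.
(28/29) = +1 → QR.
Total quadratic residues among the 4: 2.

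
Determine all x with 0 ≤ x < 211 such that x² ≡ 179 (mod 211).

50, 161

Since 211 ≡ 3 (mod 4), a square root of 179 is 179^((211+1)/4) = 179^53 mod 211.
Repeated squaring: 179^2≡180, 179^4≡117, 179^8≡185, 179^16≡43, 179^32≡161 (mod 211).
179^53 = 179^(32+16+4+1) ≡ 161 (mod 211).
Check: 161² = 25921 ≡ 179 (mod 211). The two roots are 50 and 161.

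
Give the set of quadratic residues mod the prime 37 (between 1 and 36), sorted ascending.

1, 3, 4, 7, 9, 10, 11, 12, 16, 21, 25, 26, 27, 28, 30, 33, 34, 36

Square k = 1,…,18 (k and 37−k give the same square):
1²=1, 2²=4, 3²=9, 4²=16, 5²=25, 6²=36, 7²≡12, 8²≡27, 9²≡7, 10²≡26, 11²≡10, 12²≡33, 13²≡21, 14²≡11, 15²≡3, 16²≡34, 17²≡30, 18²≡28 (mod 37).
So the quadratic residues mod 37 are {1, 3, 4, 7, 9, 10, 11, 12, 16, 21, 25, 26, 27, 28, 30, 33, 34, 36}.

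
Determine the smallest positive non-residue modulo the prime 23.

(2/23) = +1, so 2 is a residue.
(3/23) = +1, so 3 is a residue.
(4/23) = +1, so 4 is a residue.
(5/23) = −1, so 5 is the smallest positive non-residue mod 23.

5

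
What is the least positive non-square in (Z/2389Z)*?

2

(2/2389) = −1, so 2 is the smallest positive non-residue mod 2389.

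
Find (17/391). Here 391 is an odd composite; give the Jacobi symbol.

0

Reciprocity: 17 ≡ 1 and 391 ≡ 3 (mod 4), so (17/391) = +(391/17).
Reduce top mod 17: now compute (0/17).
Top reduces to 0: gcd > 1, so the symbol is 0.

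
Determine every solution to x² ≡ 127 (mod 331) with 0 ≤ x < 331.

69, 262

Since 331 ≡ 3 (mod 4), a square root of 127 is 127^((331+1)/4) = 127^83 mod 331.
Repeated squaring: 127^2≡241, 127^4≡156, 127^8≡173, 127^16≡139, 127^32≡123, 127^64≡234 (mod 331).
127^83 = 127^(64+16+2+1) ≡ 69 (mod 331).
Check: 69² = 4761 ≡ 127 (mod 331). The two roots are 69 and 262.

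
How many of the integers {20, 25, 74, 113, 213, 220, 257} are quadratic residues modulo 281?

(20/281) = +1 → QR.
(25/281) = +1 → QR.
(74/281) = -1 → non-residue.
(113/281) = -1 → non-residue.
(213/281) = +1 → QR.
(220/281) = -1 → non-residue.
(257/281) = -1 → non-residue.
Total quadratic residues among the 7: 3.

3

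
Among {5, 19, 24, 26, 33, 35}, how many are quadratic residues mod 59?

(5/59) = +1 → QR.
(19/59) = +1 → QR.
(24/59) = -1 → non-residue.
(26/59) = +1 → QR.
(33/59) = -1 → non-residue.
(35/59) = +1 → QR.
Total quadratic residues among the 6: 4.

4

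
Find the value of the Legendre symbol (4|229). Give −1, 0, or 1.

Pull out 2^2: since 229 ≡ 5 (mod 8), (2/229) = -1, so (2/229)^2 = +1.
Reached (1/229) = 1. Collecting the sign flips along the way, the symbol is +1.

1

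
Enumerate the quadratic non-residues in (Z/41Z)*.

3 6 7 11 12 13 14 15 17 19 22 24 26 27 28 29 30 34 35 38

Square k = 1,…,20 (k and 41−k give the same square):
1²=1, 2²=4, 3²=9, 4²=16, 5²=25, 6²=36, 7²≡8, 8²≡23, 9²≡40, 10²≡18, 11²≡39, 12²≡21, 13²≡5, 14²≡32, 15²≡20, 16²≡10, 17²≡2, 18²≡37, 19²≡33, 20²≡31 (mod 41).
The residues are {1, 2, 4, 5, 8, 9, 10, 16, 18, 20, 21, 23, 25, 31, 32, 33, 36, 37, 39, 40}; the non-residues are the remaining 20 nonzero classes.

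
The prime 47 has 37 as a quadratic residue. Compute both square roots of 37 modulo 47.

15, 32

Since 47 ≡ 3 (mod 4), a square root of 37 is 37^((47+1)/4) = 37^12 mod 47.
Repeated squaring: 37^2≡6, 37^4≡36, 37^8≡27 (mod 47).
37^12 = 37^(8+4) ≡ 32 (mod 47).
Check: 32² = 1024 ≡ 37 (mod 47). The two roots are 15 and 32.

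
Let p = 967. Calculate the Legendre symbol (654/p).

1

Euler's criterion: (654/967) ≡ 654^483 (mod 967).
654^2 ≡ 302 (mod 967)
654^4 ≡ 306 (mod 967)
654^8 ≡ 804 (mod 967)
654^16 ≡ 460 (mod 967)
654^32 ≡ 794 (mod 967)
654^64 ≡ 919 (mod 967)
654^128 ≡ 370 (mod 967)
654^256 ≡ 553 (mod 967)
654^483 = 654^(256+128+64+32+2+1) ≡ 1 (mod 967).
Result is 1, so (654/967) = 1.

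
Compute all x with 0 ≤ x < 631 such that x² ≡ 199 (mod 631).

218, 413

Since 631 ≡ 3 (mod 4), a square root of 199 is 199^((631+1)/4) = 199^158 mod 631.
Repeated squaring: 199^2≡479, 199^4≡388, 199^8≡366, 199^16≡184, 199^32≡413, 199^64≡199, 199^128≡479 (mod 631).
199^158 = 199^(128+16+8+4+2) ≡ 413 (mod 631).
Check: 413² = 170569 ≡ 199 (mod 631). The two roots are 218 and 413.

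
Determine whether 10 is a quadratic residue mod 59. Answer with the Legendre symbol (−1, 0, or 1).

-1

Euler's criterion: (10/59) ≡ 10^29 (mod 59).
10^2 ≡ 41 (mod 59)
10^4 ≡ 29 (mod 59)
10^8 ≡ 15 (mod 59)
10^16 ≡ 48 (mod 59)
10^29 = 10^(16+8+4+1) ≡ 58 (mod 59).
Result is 58 ≡ −1, so (10/59) = −1.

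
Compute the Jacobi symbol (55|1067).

0

Reciprocity: 55 ≡ 3 and 1067 ≡ 3 (mod 4), so (55/1067) = −(1067/55).
Reduce top mod 55: now compute (22/55).
Pull out 2: since 55 ≡ 7 (mod 8), (2/55) = +1.
Reciprocity: 11 ≡ 3 and 55 ≡ 3 (mod 4), so (11/55) = −(55/11).
Reduce top mod 11: now compute (0/11).
Top reduces to 0: gcd > 1, so the symbol is 0.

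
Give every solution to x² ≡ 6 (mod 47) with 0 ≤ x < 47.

10, 37

Since 47 ≡ 3 (mod 4), a square root of 6 is 6^((47+1)/4) = 6^12 mod 47.
Repeated squaring: 6^2≡36, 6^4≡27, 6^8≡24 (mod 47).
6^12 = 6^(8+4) ≡ 37 (mod 47).
Check: 37² = 1369 ≡ 6 (mod 47). The two roots are 10 and 37.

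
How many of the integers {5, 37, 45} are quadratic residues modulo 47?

(5/47) = -1 → non-residue.
(37/47) = +1 → QR.
(45/47) = -1 → non-residue.
Total quadratic residues among the 3: 1.

1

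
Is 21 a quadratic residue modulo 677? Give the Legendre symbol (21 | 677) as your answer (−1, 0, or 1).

1

Euler's criterion: (21/677) ≡ 21^338 (mod 677).
21^2 ≡ 441 (mod 677)
21^4 ≡ 182 (mod 677)
21^8 ≡ 628 (mod 677)
21^16 ≡ 370 (mod 677)
21^32 ≡ 146 (mod 677)
21^64 ≡ 329 (mod 677)
21^128 ≡ 598 (mod 677)
21^256 ≡ 148 (mod 677)
21^338 = 21^(256+64+16+2) ≡ 1 (mod 677).
Result is 1, so (21/677) = 1.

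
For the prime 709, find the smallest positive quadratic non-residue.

2

(2/709) = −1, so 2 is the smallest positive non-residue mod 709.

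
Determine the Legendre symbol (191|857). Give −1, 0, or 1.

-1

Reciprocity: 191 ≡ 3 and 857 ≡ 1 (mod 4), so (191/857) = +(857/191).
Reduce top mod 191: now compute (93/191).
Reciprocity: 93 ≡ 1 and 191 ≡ 3 (mod 4), so (93/191) = +(191/93).
Reduce top mod 93: now compute (5/93).
Reciprocity: 5 ≡ 1 and 93 ≡ 1 (mod 4), so (5/93) = +(93/5).
Reduce top mod 5: now compute (3/5).
Reciprocity: 3 ≡ 3 and 5 ≡ 1 (mod 4), so (3/5) = +(5/3).
Reduce top mod 3: now compute (2/3).
Pull out 2: since 3 ≡ 3 (mod 8), (2/3) = -1.
Reached (1/3) = 1. Collecting the sign flips along the way, the symbol is -1.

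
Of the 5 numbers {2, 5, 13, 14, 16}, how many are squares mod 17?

(2/17) = +1 → QR.
(5/17) = -1 → non-residue.
(13/17) = +1 → QR.
(14/17) = -1 → non-residue.
(16/17) = +1 → QR.
Total quadratic residues among the 5: 3.

3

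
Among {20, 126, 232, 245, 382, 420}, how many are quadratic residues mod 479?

4

(20/479) = +1 → QR.
(126/479) = +1 → QR.
(232/479) = -1 → non-residue.
(245/479) = +1 → QR.
(382/479) = -1 → non-residue.
(420/479) = +1 → QR.
Total quadratic residues among the 6: 4.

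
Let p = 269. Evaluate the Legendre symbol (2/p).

-1

Pull out 2: since 269 ≡ 5 (mod 8), (2/269) = -1.
Reached (1/269) = 1. Collecting the sign flips along the way, the symbol is -1.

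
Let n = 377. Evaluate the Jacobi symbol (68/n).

Pull out 2^2: since 377 ≡ 1 (mod 8), (2/377) = +1, so (2/377)^2 = +1.
Reciprocity: 17 ≡ 1 and 377 ≡ 1 (mod 4), so (17/377) = +(377/17).
Reduce top mod 17: now compute (3/17).
Reciprocity: 3 ≡ 3 and 17 ≡ 1 (mod 4), so (3/17) = +(17/3).
Reduce top mod 3: now compute (2/3).
Pull out 2: since 3 ≡ 3 (mod 8), (2/3) = -1.
Reached (1/3) = 1. Collecting the sign flips along the way, the symbol is -1.

-1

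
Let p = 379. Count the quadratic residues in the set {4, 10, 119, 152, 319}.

(4/379) = +1 → QR.
(10/379) = -1 → non-residue.
(119/379) = +1 → QR.
(152/379) = -1 → non-residue.
(319/379) = +1 → QR.
Total quadratic residues among the 5: 3.

3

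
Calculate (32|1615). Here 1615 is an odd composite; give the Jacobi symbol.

1

Pull out 2^5: since 1615 ≡ 7 (mod 8), (2/1615) = +1, so (2/1615)^5 = +1.
Reached (1/1615) = 1. Collecting the sign flips along the way, the symbol is +1.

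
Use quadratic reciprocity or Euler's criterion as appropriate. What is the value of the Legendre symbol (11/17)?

-1

Euler's criterion: (11/17) ≡ 11^8 (mod 17).
11^2 ≡ 2 (mod 17)
11^4 ≡ 4 (mod 17)
11^8 ≡ 16 (mod 17)
11^8 = 11^(8) ≡ 16 (mod 17).
Result is 16 ≡ −1, so (11/17) = −1.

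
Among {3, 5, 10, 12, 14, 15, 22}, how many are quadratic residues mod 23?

2

(3/23) = +1 → QR.
(5/23) = -1 → non-residue.
(10/23) = -1 → non-residue.
(12/23) = +1 → QR.
(14/23) = -1 → non-residue.
(15/23) = -1 → non-residue.
(22/23) = -1 → non-residue.
Total quadratic residues among the 7: 2.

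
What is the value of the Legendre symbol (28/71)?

-1

Euler's criterion: (28/71) ≡ 28^35 (mod 71).
28^2 ≡ 3 (mod 71)
28^4 ≡ 9 (mod 71)
28^8 ≡ 10 (mod 71)
28^16 ≡ 29 (mod 71)
28^32 ≡ 60 (mod 71)
28^35 = 28^(32+2+1) ≡ 70 (mod 71).
Result is 70 ≡ −1, so (28/71) = −1.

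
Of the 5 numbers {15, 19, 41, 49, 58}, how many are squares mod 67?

(15/67) = +1 → QR.
(19/67) = +1 → QR.
(41/67) = -1 → non-residue.
(49/67) = +1 → QR.
(58/67) = -1 → non-residue.
Total quadratic residues among the 5: 3.

3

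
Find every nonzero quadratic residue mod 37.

Square k = 1,…,18 (k and 37−k give the same square):
1²=1, 2²=4, 3²=9, 4²=16, 5²=25, 6²=36, 7²≡12, 8²≡27, 9²≡7, 10²≡26, 11²≡10, 12²≡33, 13²≡21, 14²≡11, 15²≡3, 16²≡34, 17²≡30, 18²≡28 (mod 37).
So the quadratic residues mod 37 are {1, 3, 4, 7, 9, 10, 11, 12, 16, 21, 25, 26, 27, 28, 30, 33, 34, 36}.

1,3,4,7,9,10,11,12,16,21,25,26,27,28,30,33,34,36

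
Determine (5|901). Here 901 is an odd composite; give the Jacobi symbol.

1

Reciprocity: 5 ≡ 1 and 901 ≡ 1 (mod 4), so (5/901) = +(901/5).
Reduce top mod 5: now compute (1/5).
Reached (1/5) = 1. Collecting the sign flips along the way, the symbol is +1.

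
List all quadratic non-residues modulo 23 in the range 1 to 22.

Square k = 1,…,11 (k and 23−k give the same square):
1²=1, 2²=4, 3²=9, 4²=16, 5²≡2, 6²≡13, 7²≡3, 8²≡18, 9²≡12, 10²≡8, 11²≡6 (mod 23).
The residues are {1, 2, 3, 4, 6, 8, 9, 12, 13, 16, 18}; the non-residues are the remaining 11 nonzero classes.

5 7 10 11 14 15 17 19 20 21 22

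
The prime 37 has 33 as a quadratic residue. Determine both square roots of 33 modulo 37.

37 ≡ 1 (mod 4), so we find a root by search.
Trying successive values, 12² = 144 ≡ 33 (mod 37). The other root is 37 − 12 = 25.

12, 25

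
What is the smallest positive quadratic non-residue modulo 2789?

2

(2/2789) = −1, so 2 is the smallest positive non-residue mod 2789.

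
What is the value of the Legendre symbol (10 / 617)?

-1

Euler's criterion: (10/617) ≡ 10^308 (mod 617).
10^2 ≡ 100 (mod 617)
10^4 ≡ 128 (mod 617)
10^8 ≡ 342 (mod 617)
10^16 ≡ 351 (mod 617)
10^32 ≡ 418 (mod 617)
10^64 ≡ 113 (mod 617)
10^128 ≡ 429 (mod 617)
10^256 ≡ 175 (mod 617)
10^308 = 10^(256+32+16+4) ≡ 616 (mod 617).
Result is 616 ≡ −1, so (10/617) = −1.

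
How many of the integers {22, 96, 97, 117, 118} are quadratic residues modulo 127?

(22/127) = +1 → QR.
(96/127) = -1 → non-residue.
(97/127) = -1 → non-residue.
(117/127) = +1 → QR.
(118/127) = -1 → non-residue.
Total quadratic residues among the 5: 2.

2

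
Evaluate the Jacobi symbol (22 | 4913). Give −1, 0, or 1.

Pull out 2: since 4913 ≡ 1 (mod 8), (2/4913) = +1.
Reciprocity: 11 ≡ 3 and 4913 ≡ 1 (mod 4), so (11/4913) = +(4913/11).
Reduce top mod 11: now compute (7/11).
Reciprocity: 7 ≡ 3 and 11 ≡ 3 (mod 4), so (7/11) = −(11/7).
Reduce top mod 7: now compute (4/7).
Pull out 2^2: since 7 ≡ 7 (mod 8), (2/7) = +1, so (2/7)^2 = +1.
Reached (1/7) = 1. Collecting the sign flips along the way, the symbol is -1.

-1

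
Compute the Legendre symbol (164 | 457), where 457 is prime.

-1

Pull out 2^2: since 457 ≡ 1 (mod 8), (2/457) = +1, so (2/457)^2 = +1.
Reciprocity: 41 ≡ 1 and 457 ≡ 1 (mod 4), so (41/457) = +(457/41).
Reduce top mod 41: now compute (6/41).
Pull out 2: since 41 ≡ 1 (mod 8), (2/41) = +1.
Reciprocity: 3 ≡ 3 and 41 ≡ 1 (mod 4), so (3/41) = +(41/3).
Reduce top mod 3: now compute (2/3).
Pull out 2: since 3 ≡ 3 (mod 8), (2/3) = -1.
Reached (1/3) = 1. Collecting the sign flips along the way, the symbol is -1.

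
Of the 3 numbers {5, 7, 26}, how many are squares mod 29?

(5/29) = +1 → QR.
(7/29) = +1 → QR.
(26/29) = -1 → non-residue.
Total quadratic residues among the 3: 2.

2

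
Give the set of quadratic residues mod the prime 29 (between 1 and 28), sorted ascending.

Square k = 1,…,14 (k and 29−k give the same square):
1²=1, 2²=4, 3²=9, 4²=16, 5²=25, 6²≡7, 7²≡20, 8²≡6, 9²≡23, 10²≡13, 11²≡5, 12²≡28, 13²≡24, 14²≡22 (mod 29).
So the quadratic residues mod 29 are {1, 4, 5, 6, 7, 9, 13, 16, 20, 22, 23, 24, 25, 28}.

1,4,5,6,7,9,13,16,20,22,23,24,25,28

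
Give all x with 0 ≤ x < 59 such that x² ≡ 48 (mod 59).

15, 44

Since 59 ≡ 3 (mod 4), a square root of 48 is 48^((59+1)/4) = 48^15 mod 59.
Repeated squaring: 48^2≡3, 48^4≡9, 48^8≡22 (mod 59).
48^15 = 48^(8+4+2+1) ≡ 15 (mod 59).
Check: 15² = 225 ≡ 48 (mod 59). The two roots are 15 and 44.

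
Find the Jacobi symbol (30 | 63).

0

Pull out 2: since 63 ≡ 7 (mod 8), (2/63) = +1.
Reciprocity: 15 ≡ 3 and 63 ≡ 3 (mod 4), so (15/63) = −(63/15).
Reduce top mod 15: now compute (3/15).
Reciprocity: 3 ≡ 3 and 15 ≡ 3 (mod 4), so (3/15) = −(15/3).
Reduce top mod 3: now compute (0/3).
Top reduces to 0: gcd > 1, so the symbol is 0.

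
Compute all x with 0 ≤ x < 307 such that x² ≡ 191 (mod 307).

67, 240

Since 307 ≡ 3 (mod 4), a square root of 191 is 191^((307+1)/4) = 191^77 mod 307.
Repeated squaring: 191^2≡255, 191^4≡248, 191^8≡104, 191^16≡71, 191^32≡129, 191^64≡63 (mod 307).
191^77 = 191^(64+8+4+1) ≡ 240 (mod 307).
Check: 240² = 57600 ≡ 191 (mod 307). The two roots are 67 and 240.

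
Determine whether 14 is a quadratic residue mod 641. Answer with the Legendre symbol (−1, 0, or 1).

Pull out 2: since 641 ≡ 1 (mod 8), (2/641) = +1.
Reciprocity: 7 ≡ 3 and 641 ≡ 1 (mod 4), so (7/641) = +(641/7).
Reduce top mod 7: now compute (4/7).
Pull out 2^2: since 7 ≡ 7 (mod 8), (2/7) = +1, so (2/7)^2 = +1.
Reached (1/7) = 1. Collecting the sign flips along the way, the symbol is +1.

1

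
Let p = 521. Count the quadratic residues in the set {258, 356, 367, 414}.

(258/521) = +1 → QR.
(356/521) = -1 → non-residue.
(367/521) = -1 → non-residue.
(414/521) = -1 → non-residue.
Total quadratic residues among the 4: 1.

1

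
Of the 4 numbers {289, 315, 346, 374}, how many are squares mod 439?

2

(289/439) = +1 → QR.
(315/439) = +1 → QR.
(346/439) = -1 → non-residue.
(374/439) = -1 → non-residue.
Total quadratic residues among the 4: 2.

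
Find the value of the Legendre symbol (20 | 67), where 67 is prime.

-1

Pull out 2^2: since 67 ≡ 3 (mod 8), (2/67) = -1, so (2/67)^2 = +1.
Reciprocity: 5 ≡ 1 and 67 ≡ 3 (mod 4), so (5/67) = +(67/5).
Reduce top mod 5: now compute (2/5).
Pull out 2: since 5 ≡ 5 (mod 8), (2/5) = -1.
Reached (1/5) = 1. Collecting the sign flips along the way, the symbol is -1.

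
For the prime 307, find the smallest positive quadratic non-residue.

2

(2/307) = −1, so 2 is the smallest positive non-residue mod 307.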